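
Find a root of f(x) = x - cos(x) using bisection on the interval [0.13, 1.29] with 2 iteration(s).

f(x) = x - cos(x)
Initial interval: [0.13, 1.29]

Iteration 1:
  c_1 = (0.130000 + 1.290000)/2 = 0.710000
  f(c_1) = f(0.710000) = -0.048362
  f(a) × f(c) ≥ 0, new interval: [0.710000, 1.290000]
Iteration 2:
  c_2 = (0.710000 + 1.290000)/2 = 1.000000
  f(c_2) = f(1.000000) = 0.459698
  f(a) × f(c) < 0, new interval: [0.710000, 1.000000]

After 2 iteration(s), the approximation is c_2 = 1.000000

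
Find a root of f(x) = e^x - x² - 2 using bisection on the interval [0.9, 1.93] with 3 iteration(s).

f(x) = e^x - x² - 2
Initial interval: [0.9, 1.93]

Iteration 1:
  c_1 = (0.900000 + 1.930000)/2 = 1.415000
  f(c_1) = f(1.415000) = 0.114261
  f(a) × f(c) < 0, new interval: [0.900000, 1.415000]
Iteration 2:
  c_2 = (0.900000 + 1.415000)/2 = 1.157500
  f(c_2) = f(1.157500) = -0.157838
  f(a) × f(c) ≥ 0, new interval: [1.157500, 1.415000]
Iteration 3:
  c_3 = (1.157500 + 1.415000)/2 = 1.286250
  f(c_3) = f(1.286250) = -0.035250
  f(a) × f(c) ≥ 0, new interval: [1.286250, 1.415000]

After 3 iteration(s), the approximation is c_3 = 1.286250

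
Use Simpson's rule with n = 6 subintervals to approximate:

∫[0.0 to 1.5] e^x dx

f(x) = e^x
a = 0.0, b = 1.5, n = 6
h = (b - a)/n = 0.250000

Simpson's rule: (h/3)[f(x₀) + 4f(x₁) + 2f(x₂) + ... + f(xₙ)]

x_0 = 0.0000, f(x_0) = 1.000000, coefficient = 1
x_1 = 0.2500, f(x_1) = 1.284025, coefficient = 4
x_2 = 0.5000, f(x_2) = 1.648721, coefficient = 2
x_3 = 0.7500, f(x_3) = 2.117000, coefficient = 4
x_4 = 1.0000, f(x_4) = 2.718282, coefficient = 2
x_5 = 1.2500, f(x_5) = 3.490343, coefficient = 4
x_6 = 1.5000, f(x_6) = 4.481689, coefficient = 1

I ≈ (0.250000/3) × 41.781169 = 3.481764
Exact value: 3.481689
Error: 0.000075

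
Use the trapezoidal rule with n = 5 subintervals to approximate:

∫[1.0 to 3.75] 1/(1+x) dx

f(x) = 1/(1+x)
a = 1.0, b = 3.75, n = 5
h = (b - a)/n = 0.550000

Trapezoidal rule: (h/2)[f(x₀) + 2f(x₁) + 2f(x₂) + ... + f(xₙ)]

x_0 = 1.0000, f(x_0) = 0.500000, coefficient = 1
x_1 = 1.5500, f(x_1) = 0.392157, coefficient = 2
x_2 = 2.1000, f(x_2) = 0.322581, coefficient = 2
x_3 = 2.6500, f(x_3) = 0.273973, coefficient = 2
x_4 = 3.2000, f(x_4) = 0.238095, coefficient = 2
x_5 = 3.7500, f(x_5) = 0.210526, coefficient = 1

I ≈ (0.550000/2) × 3.164137 = 0.870138
Exact value: 0.864997
Error: 0.005140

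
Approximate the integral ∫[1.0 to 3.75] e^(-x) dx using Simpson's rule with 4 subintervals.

f(x) = e^(-x)
a = 1.0, b = 3.75, n = 4
h = (b - a)/n = 0.687500

Simpson's rule: (h/3)[f(x₀) + 4f(x₁) + 2f(x₂) + ... + f(xₙ)]

x_0 = 1.0000, f(x_0) = 0.367879, coefficient = 1
x_1 = 1.6875, f(x_1) = 0.184981, coefficient = 4
x_2 = 2.3750, f(x_2) = 0.093014, coefficient = 2
x_3 = 3.0625, f(x_3) = 0.046771, coefficient = 4
x_4 = 3.7500, f(x_4) = 0.023518, coefficient = 1

I ≈ (0.687500/3) × 1.504434 = 0.344766
Exact value: 0.344362
Error: 0.000404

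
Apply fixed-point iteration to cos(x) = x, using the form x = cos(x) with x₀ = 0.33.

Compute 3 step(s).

Equation: cos(x) = x
Fixed-point form: x = cos(x)
x₀ = 0.33

x_1 = g(0.330000) = 0.946042
x_2 = g(0.946042) = 0.584898
x_3 = g(0.584898) = 0.833769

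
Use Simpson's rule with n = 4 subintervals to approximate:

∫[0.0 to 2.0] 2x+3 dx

f(x) = 2x+3
a = 0.0, b = 2.0, n = 4
h = (b - a)/n = 0.500000

Simpson's rule: (h/3)[f(x₀) + 4f(x₁) + 2f(x₂) + ... + f(xₙ)]

x_0 = 0.0000, f(x_0) = 3.000000, coefficient = 1
x_1 = 0.5000, f(x_1) = 4.000000, coefficient = 4
x_2 = 1.0000, f(x_2) = 5.000000, coefficient = 2
x_3 = 1.5000, f(x_3) = 6.000000, coefficient = 4
x_4 = 2.0000, f(x_4) = 7.000000, coefficient = 1

I ≈ (0.500000/3) × 60.000000 = 10.000000
Exact value: 10.000000
Error: 0.000000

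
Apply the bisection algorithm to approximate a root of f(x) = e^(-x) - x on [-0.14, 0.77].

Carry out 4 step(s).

f(x) = e^(-x) - x
Initial interval: [-0.14, 0.77]

Iteration 1:
  c_1 = (-0.140000 + 0.770000)/2 = 0.315000
  f(c_1) = f(0.315000) = 0.414789
  f(a) × f(c) ≥ 0, new interval: [0.315000, 0.770000]
Iteration 2:
  c_2 = (0.315000 + 0.770000)/2 = 0.542500
  f(c_2) = f(0.542500) = 0.038793
  f(a) × f(c) ≥ 0, new interval: [0.542500, 0.770000]
Iteration 3:
  c_3 = (0.542500 + 0.770000)/2 = 0.656250
  f(c_3) = f(0.656250) = -0.137457
  f(a) × f(c) < 0, new interval: [0.542500, 0.656250]
Iteration 4:
  c_4 = (0.542500 + 0.656250)/2 = 0.599375
  f(c_4) = f(0.599375) = -0.050220
  f(a) × f(c) < 0, new interval: [0.542500, 0.599375]

After 4 iteration(s), the approximation is c_4 = 0.599375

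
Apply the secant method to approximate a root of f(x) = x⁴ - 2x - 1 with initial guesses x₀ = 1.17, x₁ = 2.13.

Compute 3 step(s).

f(x) = x⁴ - 2x - 1
x₀ = 1.17, x₁ = 2.13

Secant formula: x_{n+1} = x_n - f(x_n)(x_n - x_{n-1})/(f(x_n) - f(x_{n-1}))

Iteration 1:
  f(1.170000) = -1.466113
  f(2.130000) = 15.323462
  x_2 = 2.130000 - 15.323462×(2.130000 - 1.170000)/(15.323462 - (-1.466113))
       = 1.253830
Iteration 2:
  f(2.130000) = 15.323462
  f(1.253830) = -1.036195
  x_3 = 1.253830 - (-1.036195)×(1.253830 - 2.130000)/(-1.036195 - 15.323462)
       = 1.309325
Iteration 3:
  f(1.253830) = -1.036195
  f(1.309325) = -0.679715
  x_4 = 1.309325 - (-0.679715)×(1.309325 - 1.253830)/(-0.679715 - (-1.036195))
       = 1.415140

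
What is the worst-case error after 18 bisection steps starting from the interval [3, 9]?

Bisection error bound: |error| ≤ (b-a)/2^n
|error| ≤ (9 - 3)/2^18 = 6/2^18
|error| ≤ 0.0000228882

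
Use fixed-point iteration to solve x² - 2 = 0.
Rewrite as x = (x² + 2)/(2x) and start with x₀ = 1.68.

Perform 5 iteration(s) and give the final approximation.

Equation: x² - 2 = 0
Fixed-point form: x = (x² + 2)/(2x)
x₀ = 1.68

x_1 = g(1.680000) = 1.435238
x_2 = g(1.435238) = 1.414368
x_3 = g(1.414368) = 1.414214
x_4 = g(1.414214) = 1.414214
x_5 = g(1.414214) = 1.414214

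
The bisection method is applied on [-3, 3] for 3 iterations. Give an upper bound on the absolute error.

Bisection error bound: |error| ≤ (b-a)/2^n
|error| ≤ (3 - (-3))/2^3 = 6/2^3
|error| ≤ 0.7500000000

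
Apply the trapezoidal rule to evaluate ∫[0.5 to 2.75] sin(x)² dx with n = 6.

f(x) = sin(x)²
a = 0.5, b = 2.75, n = 6
h = (b - a)/n = 0.375000

Trapezoidal rule: (h/2)[f(x₀) + 2f(x₁) + 2f(x₂) + ... + f(xₙ)]

x_0 = 0.5000, f(x_0) = 0.229849, coefficient = 1
x_1 = 0.8750, f(x_1) = 0.589123, coefficient = 2
x_2 = 1.2500, f(x_2) = 0.900572, coefficient = 2
x_3 = 1.6250, f(x_3) = 0.997065, coefficient = 2
x_4 = 2.0000, f(x_4) = 0.826822, coefficient = 2
x_5 = 2.3750, f(x_5) = 0.481199, coefficient = 2
x_6 = 2.7500, f(x_6) = 0.145665, coefficient = 1

I ≈ (0.375000/2) × 7.965075 = 1.493452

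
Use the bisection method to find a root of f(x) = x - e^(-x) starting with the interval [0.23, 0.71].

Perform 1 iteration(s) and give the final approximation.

f(x) = x - e^(-x)
Initial interval: [0.23, 0.71]

Iteration 1:
  c_1 = (0.230000 + 0.710000)/2 = 0.470000
  f(c_1) = f(0.470000) = -0.155002
  f(a) × f(c) ≥ 0, new interval: [0.470000, 0.710000]

After 1 iteration(s), the approximation is c_1 = 0.470000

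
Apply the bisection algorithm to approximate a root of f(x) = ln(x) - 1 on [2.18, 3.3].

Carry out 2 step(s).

f(x) = ln(x) - 1
Initial interval: [2.18, 3.3]

Iteration 1:
  c_1 = (2.180000 + 3.300000)/2 = 2.740000
  f(c_1) = f(2.740000) = 0.007958
  f(a) × f(c) < 0, new interval: [2.180000, 2.740000]
Iteration 2:
  c_2 = (2.180000 + 2.740000)/2 = 2.460000
  f(c_2) = f(2.460000) = -0.099839
  f(a) × f(c) ≥ 0, new interval: [2.460000, 2.740000]

After 2 iteration(s), the approximation is c_2 = 2.460000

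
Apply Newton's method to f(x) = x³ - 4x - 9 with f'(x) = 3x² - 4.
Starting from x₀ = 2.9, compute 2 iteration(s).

f(x) = x³ - 4x - 9
f'(x) = 3x² - 4
x₀ = 2.9

Newton-Raphson formula: x_{n+1} = x_n - f(x_n)/f'(x_n)

Iteration 1:
  f(2.900000) = 3.789000
  f'(2.900000) = 21.230000
  x_1 = 2.900000 - 3.789000/21.230000 = 2.721526
Iteration 2:
  f(2.721526) = 0.271435
  f'(2.721526) = 18.220114
  x_2 = 2.721526 - 0.271435/18.220114 = 2.706629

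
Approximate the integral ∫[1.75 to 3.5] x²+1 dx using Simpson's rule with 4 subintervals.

f(x) = x²+1
a = 1.75, b = 3.5, n = 4
h = (b - a)/n = 0.437500

Simpson's rule: (h/3)[f(x₀) + 4f(x₁) + 2f(x₂) + ... + f(xₙ)]

x_0 = 1.7500, f(x_0) = 4.062500, coefficient = 1
x_1 = 2.1875, f(x_1) = 5.785156, coefficient = 4
x_2 = 2.6250, f(x_2) = 7.890625, coefficient = 2
x_3 = 3.0625, f(x_3) = 10.378906, coefficient = 4
x_4 = 3.5000, f(x_4) = 13.250000, coefficient = 1

I ≈ (0.437500/3) × 97.750000 = 14.255208
Exact value: 14.255208
Error: 0.000000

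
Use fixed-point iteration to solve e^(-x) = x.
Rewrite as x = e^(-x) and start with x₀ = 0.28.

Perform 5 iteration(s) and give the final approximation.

Equation: e^(-x) = x
Fixed-point form: x = e^(-x)
x₀ = 0.28

x_1 = g(0.280000) = 0.755784
x_2 = g(0.755784) = 0.469642
x_3 = g(0.469642) = 0.625226
x_4 = g(0.625226) = 0.535141
x_5 = g(0.535141) = 0.585587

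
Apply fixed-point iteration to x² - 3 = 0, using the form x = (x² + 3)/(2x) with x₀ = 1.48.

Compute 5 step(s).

Equation: x² - 3 = 0
Fixed-point form: x = (x² + 3)/(2x)
x₀ = 1.48

x_1 = g(1.480000) = 1.753514
x_2 = g(1.753514) = 1.732182
x_3 = g(1.732182) = 1.732051
x_4 = g(1.732051) = 1.732051
x_5 = g(1.732051) = 1.732051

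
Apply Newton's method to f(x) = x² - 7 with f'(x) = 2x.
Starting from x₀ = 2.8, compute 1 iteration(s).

f(x) = x² - 7
f'(x) = 2x
x₀ = 2.8

Newton-Raphson formula: x_{n+1} = x_n - f(x_n)/f'(x_n)

Iteration 1:
  f(2.800000) = 0.840000
  f'(2.800000) = 5.600000
  x_1 = 2.800000 - 0.840000/5.600000 = 2.650000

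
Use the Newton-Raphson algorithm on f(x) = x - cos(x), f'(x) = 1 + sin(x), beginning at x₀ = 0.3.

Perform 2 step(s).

f(x) = x - cos(x)
f'(x) = 1 + sin(x)
x₀ = 0.3

Newton-Raphson formula: x_{n+1} = x_n - f(x_n)/f'(x_n)

Iteration 1:
  f(0.300000) = -0.655336
  f'(0.300000) = 1.295520
  x_1 = 0.300000 - (-0.655336)/1.295520 = 0.805848
Iteration 2:
  f(0.805848) = 0.113349
  f'(0.805848) = 1.721418
  x_2 = 0.805848 - 0.113349/1.721418 = 0.740002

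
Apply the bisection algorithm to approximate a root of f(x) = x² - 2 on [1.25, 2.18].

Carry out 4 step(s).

f(x) = x² - 2
Initial interval: [1.25, 2.18]

Iteration 1:
  c_1 = (1.250000 + 2.180000)/2 = 1.715000
  f(c_1) = f(1.715000) = 0.941225
  f(a) × f(c) < 0, new interval: [1.250000, 1.715000]
Iteration 2:
  c_2 = (1.250000 + 1.715000)/2 = 1.482500
  f(c_2) = f(1.482500) = 0.197806
  f(a) × f(c) < 0, new interval: [1.250000, 1.482500]
Iteration 3:
  c_3 = (1.250000 + 1.482500)/2 = 1.366250
  f(c_3) = f(1.366250) = -0.133361
  f(a) × f(c) ≥ 0, new interval: [1.366250, 1.482500]
Iteration 4:
  c_4 = (1.366250 + 1.482500)/2 = 1.424375
  f(c_4) = f(1.424375) = 0.028844
  f(a) × f(c) < 0, new interval: [1.366250, 1.424375]

After 4 iteration(s), the approximation is c_4 = 1.424375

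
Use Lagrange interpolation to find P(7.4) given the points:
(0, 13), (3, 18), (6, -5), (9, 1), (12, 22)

Lagrange interpolation formula:
P(x) = Σ yᵢ × Lᵢ(x)
where Lᵢ(x) = Π_{j≠i} (x - xⱼ)/(xᵢ - xⱼ)

L_0(7.4) = (7.4 - 3)/(0 - 3) × (7.4 - 6)/(0 - 6) × (7.4 - 9)/(0 - 9) × (7.4 - 12)/(0 - 12) = 0.023322
L_1(7.4) = (7.4 - 0)/(3 - 0) × (7.4 - 6)/(3 - 6) × (7.4 - 9)/(3 - 9) × (7.4 - 12)/(3 - 12) = -0.156892
L_2(7.4) = (7.4 - 0)/(6 - 0) × (7.4 - 3)/(6 - 3) × (7.4 - 9)/(6 - 9) × (7.4 - 12)/(6 - 12) = 0.739635
L_3(7.4) = (7.4 - 0)/(9 - 0) × (7.4 - 3)/(9 - 3) × (7.4 - 6)/(9 - 6) × (7.4 - 12)/(9 - 12) = 0.431453
L_4(7.4) = (7.4 - 0)/(12 - 0) × (7.4 - 3)/(12 - 3) × (7.4 - 6)/(12 - 6) × (7.4 - 9)/(12 - 9) = -0.037518

P(7.4) = 13×L_0(7.4) + 18×L_1(7.4) + (-5)×L_2(7.4) + 1×L_3(7.4) + 22×L_4(7.4)
P(7.4) = -6.612984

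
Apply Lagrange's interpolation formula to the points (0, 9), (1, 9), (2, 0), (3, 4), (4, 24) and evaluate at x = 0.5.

Lagrange interpolation formula:
P(x) = Σ yᵢ × Lᵢ(x)
where Lᵢ(x) = Π_{j≠i} (x - xⱼ)/(xᵢ - xⱼ)

L_0(0.5) = (0.5 - 1)/(0 - 1) × (0.5 - 2)/(0 - 2) × (0.5 - 3)/(0 - 3) × (0.5 - 4)/(0 - 4) = 0.273438
L_1(0.5) = (0.5 - 0)/(1 - 0) × (0.5 - 2)/(1 - 2) × (0.5 - 3)/(1 - 3) × (0.5 - 4)/(1 - 4) = 1.093750
L_2(0.5) = (0.5 - 0)/(2 - 0) × (0.5 - 1)/(2 - 1) × (0.5 - 3)/(2 - 3) × (0.5 - 4)/(2 - 4) = -0.546875
L_3(0.5) = (0.5 - 0)/(3 - 0) × (0.5 - 1)/(3 - 1) × (0.5 - 2)/(3 - 2) × (0.5 - 4)/(3 - 4) = 0.218750
L_4(0.5) = (0.5 - 0)/(4 - 0) × (0.5 - 1)/(4 - 1) × (0.5 - 2)/(4 - 2) × (0.5 - 3)/(4 - 3) = -0.039062

P(0.5) = 9×L_0(0.5) + 9×L_1(0.5) + 0×L_2(0.5) + 4×L_3(0.5) + 24×L_4(0.5)
P(0.5) = 12.242188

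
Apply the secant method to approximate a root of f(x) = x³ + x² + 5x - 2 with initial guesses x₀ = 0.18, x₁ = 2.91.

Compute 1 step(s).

f(x) = x³ + x² + 5x - 2
x₀ = 0.18, x₁ = 2.91

Secant formula: x_{n+1} = x_n - f(x_n)(x_n - x_{n-1})/(f(x_n) - f(x_{n-1}))

Iteration 1:
  f(0.180000) = -1.061768
  f(2.910000) = 45.660271
  x_2 = 2.910000 - 45.660271×(2.910000 - 0.180000)/(45.660271 - (-1.061768))
       = 0.242040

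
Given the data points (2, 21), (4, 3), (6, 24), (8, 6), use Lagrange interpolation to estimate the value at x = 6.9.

Lagrange interpolation formula:
P(x) = Σ yᵢ × Lᵢ(x)
where Lᵢ(x) = Π_{j≠i} (x - xⱼ)/(xᵢ - xⱼ)

L_0(6.9) = (6.9 - 4)/(2 - 4) × (6.9 - 6)/(2 - 6) × (6.9 - 8)/(2 - 8) = 0.059813
L_1(6.9) = (6.9 - 2)/(4 - 2) × (6.9 - 6)/(4 - 6) × (6.9 - 8)/(4 - 8) = -0.303188
L_2(6.9) = (6.9 - 2)/(6 - 2) × (6.9 - 4)/(6 - 4) × (6.9 - 8)/(6 - 8) = 0.976937
L_3(6.9) = (6.9 - 2)/(8 - 2) × (6.9 - 4)/(8 - 4) × (6.9 - 6)/(8 - 6) = 0.266438

P(6.9) = 21×L_0(6.9) + 3×L_1(6.9) + 24×L_2(6.9) + 6×L_3(6.9)
P(6.9) = 25.391625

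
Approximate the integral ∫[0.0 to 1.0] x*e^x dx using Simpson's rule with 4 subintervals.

f(x) = x*e^x
a = 0.0, b = 1.0, n = 4
h = (b - a)/n = 0.250000

Simpson's rule: (h/3)[f(x₀) + 4f(x₁) + 2f(x₂) + ... + f(xₙ)]

x_0 = 0.0000, f(x_0) = 0.000000, coefficient = 1
x_1 = 0.2500, f(x_1) = 0.321006, coefficient = 4
x_2 = 0.5000, f(x_2) = 0.824361, coefficient = 2
x_3 = 0.7500, f(x_3) = 1.587750, coefficient = 4
x_4 = 1.0000, f(x_4) = 2.718282, coefficient = 1

I ≈ (0.250000/3) × 12.002029 = 1.000169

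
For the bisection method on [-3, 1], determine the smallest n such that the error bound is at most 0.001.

We need (b-a)/2^n ≤ 0.001
(1 - (-3))/2^n ≤ 0.001
4/2^n ≤ 0.001
2^n ≥ 4000
n ≥ log₂(4000) = 11.97
n ≥ 12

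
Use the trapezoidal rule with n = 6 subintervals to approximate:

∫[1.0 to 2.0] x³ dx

f(x) = x³
a = 1.0, b = 2.0, n = 6
h = (b - a)/n = 0.166667

Trapezoidal rule: (h/2)[f(x₀) + 2f(x₁) + 2f(x₂) + ... + f(xₙ)]

x_0 = 1.0000, f(x_0) = 1.000000, coefficient = 1
x_1 = 1.1667, f(x_1) = 1.587963, coefficient = 2
x_2 = 1.3333, f(x_2) = 2.370370, coefficient = 2
x_3 = 1.5000, f(x_3) = 3.375000, coefficient = 2
x_4 = 1.6667, f(x_4) = 4.629630, coefficient = 2
x_5 = 1.8333, f(x_5) = 6.162037, coefficient = 2
x_6 = 2.0000, f(x_6) = 8.000000, coefficient = 1

I ≈ (0.166667/2) × 45.250000 = 3.770833
Exact value: 3.750000
Error: 0.020833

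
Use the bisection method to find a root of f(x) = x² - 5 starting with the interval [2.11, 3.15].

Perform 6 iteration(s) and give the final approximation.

f(x) = x² - 5
Initial interval: [2.11, 3.15]

Iteration 1:
  c_1 = (2.110000 + 3.150000)/2 = 2.630000
  f(c_1) = f(2.630000) = 1.916900
  f(a) × f(c) < 0, new interval: [2.110000, 2.630000]
Iteration 2:
  c_2 = (2.110000 + 2.630000)/2 = 2.370000
  f(c_2) = f(2.370000) = 0.616900
  f(a) × f(c) < 0, new interval: [2.110000, 2.370000]
Iteration 3:
  c_3 = (2.110000 + 2.370000)/2 = 2.240000
  f(c_3) = f(2.240000) = 0.017600
  f(a) × f(c) < 0, new interval: [2.110000, 2.240000]
Iteration 4:
  c_4 = (2.110000 + 2.240000)/2 = 2.175000
  f(c_4) = f(2.175000) = -0.269375
  f(a) × f(c) ≥ 0, new interval: [2.175000, 2.240000]
Iteration 5:
  c_5 = (2.175000 + 2.240000)/2 = 2.207500
  f(c_5) = f(2.207500) = -0.126944
  f(a) × f(c) ≥ 0, new interval: [2.207500, 2.240000]
Iteration 6:
  c_6 = (2.207500 + 2.240000)/2 = 2.223750
  f(c_6) = f(2.223750) = -0.054936
  f(a) × f(c) ≥ 0, new interval: [2.223750, 2.240000]

After 6 iteration(s), the approximation is c_6 = 2.223750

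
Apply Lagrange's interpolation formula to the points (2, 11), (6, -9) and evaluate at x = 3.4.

Lagrange interpolation formula:
P(x) = Σ yᵢ × Lᵢ(x)
where Lᵢ(x) = Π_{j≠i} (x - xⱼ)/(xᵢ - xⱼ)

L_0(3.4) = (3.4 - 6)/(2 - 6) = 0.650000
L_1(3.4) = (3.4 - 2)/(6 - 2) = 0.350000

P(3.4) = 11×L_0(3.4) + (-9)×L_1(3.4)
P(3.4) = 4.000000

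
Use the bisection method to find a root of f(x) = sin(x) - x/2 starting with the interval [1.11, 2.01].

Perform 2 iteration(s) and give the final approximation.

f(x) = sin(x) - x/2
Initial interval: [1.11, 2.01]

Iteration 1:
  c_1 = (1.110000 + 2.010000)/2 = 1.560000
  f(c_1) = f(1.560000) = 0.219942
  f(a) × f(c) ≥ 0, new interval: [1.560000, 2.010000]
Iteration 2:
  c_2 = (1.560000 + 2.010000)/2 = 1.785000
  f(c_2) = f(1.785000) = 0.084646
  f(a) × f(c) ≥ 0, new interval: [1.785000, 2.010000]

After 2 iteration(s), the approximation is c_2 = 1.785000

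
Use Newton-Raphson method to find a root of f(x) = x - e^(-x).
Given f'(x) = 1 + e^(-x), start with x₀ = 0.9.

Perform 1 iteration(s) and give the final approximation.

f(x) = x - e^(-x)
f'(x) = 1 + e^(-x)
x₀ = 0.9

Newton-Raphson formula: x_{n+1} = x_n - f(x_n)/f'(x_n)

Iteration 1:
  f(0.900000) = 0.493430
  f'(0.900000) = 1.406570
  x_1 = 0.900000 - 0.493430/1.406570 = 0.549196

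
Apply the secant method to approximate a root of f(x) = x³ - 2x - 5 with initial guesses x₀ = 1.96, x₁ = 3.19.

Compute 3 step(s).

f(x) = x³ - 2x - 5
x₀ = 1.96, x₁ = 3.19

Secant formula: x_{n+1} = x_n - f(x_n)(x_n - x_{n-1})/(f(x_n) - f(x_{n-1}))

Iteration 1:
  f(1.960000) = -1.390464
  f(3.190000) = 21.081759
  x_2 = 3.190000 - 21.081759×(3.190000 - 1.960000)/(21.081759 - (-1.390464))
       = 2.036106
Iteration 2:
  f(3.190000) = 21.081759
  f(2.036106) = -0.631071
  x_3 = 2.036106 - (-0.631071)×(2.036106 - 3.190000)/(-0.631071 - 21.081759)
       = 2.069643
Iteration 3:
  f(2.036106) = -0.631071
  f(2.069643) = -0.274128
  x_4 = 2.069643 - (-0.274128)×(2.069643 - 2.036106)/(-0.274128 - (-0.631071))
       = 2.095400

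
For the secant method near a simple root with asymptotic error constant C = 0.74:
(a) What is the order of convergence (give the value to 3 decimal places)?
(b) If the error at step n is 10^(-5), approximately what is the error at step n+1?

(a) Secant method has superlinear convergence with order φ = (1+√5)/2 ≈ 1.618.
    This means |e_{n+1}| ≈ C|e_n|^1.618.

(b) With |e_n| = 10^(-5) and C = 0.74:
    |e_{n+1}| ≈ 0.74 × (10^(-5))^1.618 = 0.74 × 10^(-8.09)

(a) ≈ 1.618 (golden ratio); (b) |e_{n+1}| ≈ 6.013e-09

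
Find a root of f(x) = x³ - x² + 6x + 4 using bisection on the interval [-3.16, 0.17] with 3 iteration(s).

f(x) = x³ - x² + 6x + 4
Initial interval: [-3.16, 0.17]

Iteration 1:
  c_1 = (-3.160000 + 0.170000)/2 = -1.495000
  f(c_1) = f(-1.495000) = -10.546387
  f(a) × f(c) ≥ 0, new interval: [-1.495000, 0.170000]
Iteration 2:
  c_2 = (-1.495000 + 0.170000)/2 = -0.662500
  f(c_2) = f(-0.662500) = -0.704682
  f(a) × f(c) ≥ 0, new interval: [-0.662500, 0.170000]
Iteration 3:
  c_3 = (-0.662500 + 0.170000)/2 = -0.246250
  f(c_3) = f(-0.246250) = 2.446929
  f(a) × f(c) < 0, new interval: [-0.662500, -0.246250]

After 3 iteration(s), the approximation is c_3 = -0.246250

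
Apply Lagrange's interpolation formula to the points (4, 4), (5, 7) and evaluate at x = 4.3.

Lagrange interpolation formula:
P(x) = Σ yᵢ × Lᵢ(x)
where Lᵢ(x) = Π_{j≠i} (x - xⱼ)/(xᵢ - xⱼ)

L_0(4.3) = (4.3 - 5)/(4 - 5) = 0.700000
L_1(4.3) = (4.3 - 4)/(5 - 4) = 0.300000

P(4.3) = 4×L_0(4.3) + 7×L_1(4.3)
P(4.3) = 4.900000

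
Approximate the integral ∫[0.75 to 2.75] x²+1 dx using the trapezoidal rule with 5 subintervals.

f(x) = x²+1
a = 0.75, b = 2.75, n = 5
h = (b - a)/n = 0.400000

Trapezoidal rule: (h/2)[f(x₀) + 2f(x₁) + 2f(x₂) + ... + f(xₙ)]

x_0 = 0.7500, f(x_0) = 1.562500, coefficient = 1
x_1 = 1.1500, f(x_1) = 2.322500, coefficient = 2
x_2 = 1.5500, f(x_2) = 3.402500, coefficient = 2
x_3 = 1.9500, f(x_3) = 4.802500, coefficient = 2
x_4 = 2.3500, f(x_4) = 6.522500, coefficient = 2
x_5 = 2.7500, f(x_5) = 8.562500, coefficient = 1

I ≈ (0.400000/2) × 44.225000 = 8.845000
Exact value: 8.791667
Error: 0.053333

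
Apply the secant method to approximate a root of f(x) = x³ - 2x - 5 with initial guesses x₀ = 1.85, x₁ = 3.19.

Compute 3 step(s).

f(x) = x³ - 2x - 5
x₀ = 1.85, x₁ = 3.19

Secant formula: x_{n+1} = x_n - f(x_n)(x_n - x_{n-1})/(f(x_n) - f(x_{n-1}))

Iteration 1:
  f(1.850000) = -2.368375
  f(3.190000) = 21.081759
  x_2 = 3.190000 - 21.081759×(3.190000 - 1.850000)/(21.081759 - (-2.368375))
       = 1.985335
Iteration 2:
  f(3.190000) = 21.081759
  f(1.985335) = -1.145363
  x_3 = 1.985335 - (-1.145363)×(1.985335 - 3.190000)/(-1.145363 - 21.081759)
       = 2.047411
Iteration 3:
  f(1.985335) = -1.145363
  f(2.047411) = -0.512293
  x_4 = 2.047411 - (-0.512293)×(2.047411 - 1.985335)/(-0.512293 - (-1.145363))
       = 2.097645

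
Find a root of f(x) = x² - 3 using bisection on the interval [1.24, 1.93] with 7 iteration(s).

f(x) = x² - 3
Initial interval: [1.24, 1.93]

Iteration 1:
  c_1 = (1.240000 + 1.930000)/2 = 1.585000
  f(c_1) = f(1.585000) = -0.487775
  f(a) × f(c) ≥ 0, new interval: [1.585000, 1.930000]
Iteration 2:
  c_2 = (1.585000 + 1.930000)/2 = 1.757500
  f(c_2) = f(1.757500) = 0.088806
  f(a) × f(c) < 0, new interval: [1.585000, 1.757500]
Iteration 3:
  c_3 = (1.585000 + 1.757500)/2 = 1.671250
  f(c_3) = f(1.671250) = -0.206923
  f(a) × f(c) ≥ 0, new interval: [1.671250, 1.757500]
Iteration 4:
  c_4 = (1.671250 + 1.757500)/2 = 1.714375
  f(c_4) = f(1.714375) = -0.060918
  f(a) × f(c) ≥ 0, new interval: [1.714375, 1.757500]
Iteration 5:
  c_5 = (1.714375 + 1.757500)/2 = 1.735937
  f(c_5) = f(1.735937) = 0.013479
  f(a) × f(c) < 0, new interval: [1.714375, 1.735937]
Iteration 6:
  c_6 = (1.714375 + 1.735937)/2 = 1.725156
  f(c_6) = f(1.725156) = -0.023836
  f(a) × f(c) ≥ 0, new interval: [1.725156, 1.735937]
Iteration 7:
  c_7 = (1.725156 + 1.735937)/2 = 1.730547
  f(c_7) = f(1.730547) = -0.005208
  f(a) × f(c) ≥ 0, new interval: [1.730547, 1.735937]

After 7 iteration(s), the approximation is c_7 = 1.730547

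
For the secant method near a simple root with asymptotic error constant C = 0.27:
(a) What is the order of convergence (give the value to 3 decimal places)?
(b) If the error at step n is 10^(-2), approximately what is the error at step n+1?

(a) Secant method has superlinear convergence with order φ = (1+√5)/2 ≈ 1.618.
    This means |e_{n+1}| ≈ C|e_n|^1.618.

(b) With |e_n| = 10^(-2) and C = 0.27:
    |e_{n+1}| ≈ 0.27 × (10^(-2))^1.618 = 0.27 × 10^(-3.24)

(a) ≈ 1.618 (golden ratio); (b) |e_{n+1}| ≈ 1.568e-04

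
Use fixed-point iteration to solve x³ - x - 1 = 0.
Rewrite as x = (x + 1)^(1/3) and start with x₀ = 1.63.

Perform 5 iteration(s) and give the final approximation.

Equation: x³ - x - 1 = 0
Fixed-point form: x = (x + 1)^(1/3)
x₀ = 1.63

x_1 = g(1.630000) = 1.380337
x_2 = g(1.380337) = 1.335200
x_3 = g(1.335200) = 1.326706
x_4 = g(1.326706) = 1.325095
x_5 = g(1.325095) = 1.324790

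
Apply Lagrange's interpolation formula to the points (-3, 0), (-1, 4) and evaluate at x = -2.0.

Lagrange interpolation formula:
P(x) = Σ yᵢ × Lᵢ(x)
where Lᵢ(x) = Π_{j≠i} (x - xⱼ)/(xᵢ - xⱼ)

L_0(-2.0) = (-2.0 - (-1))/(-3 - (-1)) = 0.500000
L_1(-2.0) = (-2.0 - (-3))/(-1 - (-3)) = 0.500000

P(-2.0) = 0×L_0(-2.0) + 4×L_1(-2.0)
P(-2.0) = 2.000000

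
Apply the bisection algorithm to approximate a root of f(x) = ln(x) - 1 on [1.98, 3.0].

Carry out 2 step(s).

f(x) = ln(x) - 1
Initial interval: [1.98, 3.0]

Iteration 1:
  c_1 = (1.980000 + 3.000000)/2 = 2.490000
  f(c_1) = f(2.490000) = -0.087717
  f(a) × f(c) ≥ 0, new interval: [2.490000, 3.000000]
Iteration 2:
  c_2 = (2.490000 + 3.000000)/2 = 2.745000
  f(c_2) = f(2.745000) = 0.009781
  f(a) × f(c) < 0, new interval: [2.490000, 2.745000]

After 2 iteration(s), the approximation is c_2 = 2.745000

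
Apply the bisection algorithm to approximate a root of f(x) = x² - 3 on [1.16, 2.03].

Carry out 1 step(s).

f(x) = x² - 3
Initial interval: [1.16, 2.03]

Iteration 1:
  c_1 = (1.160000 + 2.030000)/2 = 1.595000
  f(c_1) = f(1.595000) = -0.455975
  f(a) × f(c) ≥ 0, new interval: [1.595000, 2.030000]

After 1 iteration(s), the approximation is c_1 = 1.595000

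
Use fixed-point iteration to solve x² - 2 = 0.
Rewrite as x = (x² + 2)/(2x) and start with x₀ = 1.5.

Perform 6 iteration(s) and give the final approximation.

Equation: x² - 2 = 0
Fixed-point form: x = (x² + 2)/(2x)
x₀ = 1.5

x_1 = g(1.500000) = 1.416667
x_2 = g(1.416667) = 1.414216
x_3 = g(1.414216) = 1.414214
x_4 = g(1.414214) = 1.414214
x_5 = g(1.414214) = 1.414214
x_6 = g(1.414214) = 1.414214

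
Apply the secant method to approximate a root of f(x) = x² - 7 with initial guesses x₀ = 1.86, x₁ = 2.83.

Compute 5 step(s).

f(x) = x² - 7
x₀ = 1.86, x₁ = 2.83

Secant formula: x_{n+1} = x_n - f(x_n)(x_n - x_{n-1})/(f(x_n) - f(x_{n-1}))

Iteration 1:
  f(1.860000) = -3.540400
  f(2.830000) = 1.008900
  x_2 = 2.830000 - 1.008900×(2.830000 - 1.860000)/(1.008900 - (-3.540400))
       = 2.614883
Iteration 2:
  f(2.830000) = 1.008900
  f(2.614883) = -0.162388
  x_3 = 2.614883 - (-0.162388)×(2.614883 - 2.830000)/(-0.162388 - 1.008900)
       = 2.644707
Iteration 3:
  f(2.614883) = -0.162388
  f(2.644707) = -0.005526
  x_4 = 2.644707 - (-0.005526)×(2.644707 - 2.614883)/(-0.005526 - (-0.162388))
       = 2.645757
Iteration 4:
  f(2.644707) = -0.005526
  f(2.645757) = 0.000032
  x_5 = 2.645757 - 0.000032×(2.645757 - 2.644707)/(0.000032 - (-0.005526))
       = 2.645751
Iteration 5:
  f(2.645757) = 0.000032
  f(2.645751) = 0.000000
  x_6 = 2.645751 - 0.000000×(2.645751 - 2.645757)/(0.000000 - 0.000032)
       = 2.645751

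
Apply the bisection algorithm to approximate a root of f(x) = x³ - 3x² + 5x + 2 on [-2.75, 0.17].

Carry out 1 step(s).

f(x) = x³ - 3x² + 5x + 2
Initial interval: [-2.75, 0.17]

Iteration 1:
  c_1 = (-2.750000 + 0.170000)/2 = -1.290000
  f(c_1) = f(-1.290000) = -11.588989
  f(a) × f(c) ≥ 0, new interval: [-1.290000, 0.170000]

After 1 iteration(s), the approximation is c_1 = -1.290000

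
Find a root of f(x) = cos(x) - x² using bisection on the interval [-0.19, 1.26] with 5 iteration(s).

f(x) = cos(x) - x²
Initial interval: [-0.19, 1.26]

Iteration 1:
  c_1 = (-0.190000 + 1.260000)/2 = 0.535000
  f(c_1) = f(0.535000) = 0.574044
  f(a) × f(c) ≥ 0, new interval: [0.535000, 1.260000]
Iteration 2:
  c_2 = (0.535000 + 1.260000)/2 = 0.897500
  f(c_2) = f(0.897500) = -0.181940
  f(a) × f(c) < 0, new interval: [0.535000, 0.897500]
Iteration 3:
  c_3 = (0.535000 + 0.897500)/2 = 0.716250
  f(c_3) = f(0.716250) = 0.241259
  f(a) × f(c) ≥ 0, new interval: [0.716250, 0.897500]
Iteration 4:
  c_4 = (0.716250 + 0.897500)/2 = 0.806875
  f(c_4) = f(0.806875) = 0.040711
  f(a) × f(c) ≥ 0, new interval: [0.806875, 0.897500]
Iteration 5:
  c_5 = (0.806875 + 0.897500)/2 = 0.852187
  f(c_5) = f(0.852187) = -0.067885
  f(a) × f(c) < 0, new interval: [0.806875, 0.852187]

After 5 iteration(s), the approximation is c_5 = 0.852187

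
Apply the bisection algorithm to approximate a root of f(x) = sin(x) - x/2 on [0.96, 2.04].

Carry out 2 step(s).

f(x) = sin(x) - x/2
Initial interval: [0.96, 2.04]

Iteration 1:
  c_1 = (0.960000 + 2.040000)/2 = 1.500000
  f(c_1) = f(1.500000) = 0.247495
  f(a) × f(c) ≥ 0, new interval: [1.500000, 2.040000]
Iteration 2:
  c_2 = (1.500000 + 2.040000)/2 = 1.770000
  f(c_2) = f(1.770000) = 0.095224
  f(a) × f(c) ≥ 0, new interval: [1.770000, 2.040000]

After 2 iteration(s), the approximation is c_2 = 1.770000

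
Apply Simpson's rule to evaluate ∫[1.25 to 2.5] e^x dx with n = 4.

f(x) = e^x
a = 1.25, b = 2.5, n = 4
h = (b - a)/n = 0.312500

Simpson's rule: (h/3)[f(x₀) + 4f(x₁) + 2f(x₂) + ... + f(xₙ)]

x_0 = 1.2500, f(x_0) = 3.490343, coefficient = 1
x_1 = 1.5625, f(x_1) = 4.770733, coefficient = 4
x_2 = 1.8750, f(x_2) = 6.520819, coefficient = 2
x_3 = 2.1875, f(x_3) = 8.912903, coefficient = 4
x_4 = 2.5000, f(x_4) = 12.182494, coefficient = 1

I ≈ (0.312500/3) × 83.449020 = 8.692606
Exact value: 8.692151
Error: 0.000455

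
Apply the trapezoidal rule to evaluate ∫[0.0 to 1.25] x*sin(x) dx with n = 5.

f(x) = x*sin(x)
a = 0.0, b = 1.25, n = 5
h = (b - a)/n = 0.250000

Trapezoidal rule: (h/2)[f(x₀) + 2f(x₁) + 2f(x₂) + ... + f(xₙ)]

x_0 = 0.0000, f(x_0) = 0.000000, coefficient = 1
x_1 = 0.2500, f(x_1) = 0.061851, coefficient = 2
x_2 = 0.5000, f(x_2) = 0.239713, coefficient = 2
x_3 = 0.7500, f(x_3) = 0.511229, coefficient = 2
x_4 = 1.0000, f(x_4) = 0.841471, coefficient = 2
x_5 = 1.2500, f(x_5) = 1.186231, coefficient = 1

I ≈ (0.250000/2) × 4.494758 = 0.561845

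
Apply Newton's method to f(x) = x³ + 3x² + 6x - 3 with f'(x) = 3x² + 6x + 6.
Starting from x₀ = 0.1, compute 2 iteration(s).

f(x) = x³ + 3x² + 6x - 3
f'(x) = 3x² + 6x + 6
x₀ = 0.1

Newton-Raphson formula: x_{n+1} = x_n - f(x_n)/f'(x_n)

Iteration 1:
  f(0.100000) = -2.369000
  f'(0.100000) = 6.630000
  x_1 = 0.100000 - (-2.369000)/6.630000 = 0.457315
Iteration 2:
  f(0.457315) = 0.466945
  f'(0.457315) = 9.371303
  x_2 = 0.457315 - 0.466945/9.371303 = 0.407488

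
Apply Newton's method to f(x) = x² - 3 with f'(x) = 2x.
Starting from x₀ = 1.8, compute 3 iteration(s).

f(x) = x² - 3
f'(x) = 2x
x₀ = 1.8

Newton-Raphson formula: x_{n+1} = x_n - f(x_n)/f'(x_n)

Iteration 1:
  f(1.800000) = 0.240000
  f'(1.800000) = 3.600000
  x_1 = 1.800000 - 0.240000/3.600000 = 1.733333
Iteration 2:
  f(1.733333) = 0.004444
  f'(1.733333) = 3.466667
  x_2 = 1.733333 - 0.004444/3.466667 = 1.732051
Iteration 3:
  f(1.732051) = 0.000002
  f'(1.732051) = 3.464103
  x_3 = 1.732051 - 0.000002/3.464103 = 1.732051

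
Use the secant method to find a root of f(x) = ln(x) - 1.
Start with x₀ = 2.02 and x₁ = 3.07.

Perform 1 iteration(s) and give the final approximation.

f(x) = ln(x) - 1
x₀ = 2.02, x₁ = 3.07

Secant formula: x_{n+1} = x_n - f(x_n)(x_n - x_{n-1})/(f(x_n) - f(x_{n-1}))

Iteration 1:
  f(2.020000) = -0.296902
  f(3.070000) = 0.121678
  x_2 = 3.070000 - 0.121678×(3.070000 - 2.020000)/(0.121678 - (-0.296902))
       = 2.764774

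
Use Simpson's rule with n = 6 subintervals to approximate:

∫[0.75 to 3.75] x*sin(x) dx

f(x) = x*sin(x)
a = 0.75, b = 3.75, n = 6
h = (b - a)/n = 0.500000

Simpson's rule: (h/3)[f(x₀) + 4f(x₁) + 2f(x₂) + ... + f(xₙ)]

x_0 = 0.7500, f(x_0) = 0.511229, coefficient = 1
x_1 = 1.2500, f(x_1) = 1.186231, coefficient = 4
x_2 = 1.7500, f(x_2) = 1.721975, coefficient = 2
x_3 = 2.2500, f(x_3) = 1.750665, coefficient = 4
x_4 = 2.7500, f(x_4) = 1.049568, coefficient = 2
x_5 = 3.2500, f(x_5) = -0.351634, coefficient = 4
x_6 = 3.7500, f(x_6) = -2.143355, coefficient = 1

I ≈ (0.500000/3) × 14.252006 = 2.375334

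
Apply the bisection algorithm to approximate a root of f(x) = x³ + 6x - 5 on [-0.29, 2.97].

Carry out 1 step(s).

f(x) = x³ + 6x - 5
Initial interval: [-0.29, 2.97]

Iteration 1:
  c_1 = (-0.290000 + 2.970000)/2 = 1.340000
  f(c_1) = f(1.340000) = 5.446104
  f(a) × f(c) < 0, new interval: [-0.290000, 1.340000]

After 1 iteration(s), the approximation is c_1 = 1.340000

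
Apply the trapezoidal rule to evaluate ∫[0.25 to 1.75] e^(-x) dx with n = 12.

f(x) = e^(-x)
a = 0.25, b = 1.75, n = 12
h = (b - a)/n = 0.125000

Trapezoidal rule: (h/2)[f(x₀) + 2f(x₁) + 2f(x₂) + ... + f(xₙ)]

x_0 = 0.2500, f(x_0) = 0.778801, coefficient = 1
x_1 = 0.3750, f(x_1) = 0.687289, coefficient = 2
x_2 = 0.5000, f(x_2) = 0.606531, coefficient = 2
x_3 = 0.6250, f(x_3) = 0.535261, coefficient = 2
x_4 = 0.7500, f(x_4) = 0.472367, coefficient = 2
x_5 = 0.8750, f(x_5) = 0.416862, coefficient = 2
x_6 = 1.0000, f(x_6) = 0.367879, coefficient = 2
x_7 = 1.1250, f(x_7) = 0.324652, coefficient = 2
x_8 = 1.2500, f(x_8) = 0.286505, coefficient = 2
x_9 = 1.3750, f(x_9) = 0.252840, coefficient = 2
x_10 = 1.5000, f(x_10) = 0.223130, coefficient = 2
x_11 = 1.6250, f(x_11) = 0.196912, coefficient = 2
x_12 = 1.7500, f(x_12) = 0.173774, coefficient = 1

I ≈ (0.125000/2) × 9.693031 = 0.605814
Exact value: 0.605027
Error: 0.000788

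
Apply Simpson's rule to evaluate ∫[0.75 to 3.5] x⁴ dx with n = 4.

f(x) = x⁴
a = 0.75, b = 3.5, n = 4
h = (b - a)/n = 0.687500

Simpson's rule: (h/3)[f(x₀) + 4f(x₁) + 2f(x₂) + ... + f(xₙ)]

x_0 = 0.7500, f(x_0) = 0.316406, coefficient = 1
x_1 = 1.4375, f(x_1) = 4.270035, coefficient = 4
x_2 = 2.1250, f(x_2) = 20.390869, coefficient = 2
x_3 = 2.8125, f(x_3) = 62.570572, coefficient = 4
x_4 = 3.5000, f(x_4) = 150.062500, coefficient = 1

I ≈ (0.687500/3) × 458.523071 = 105.078204
Exact value: 104.996289
Error: 0.081915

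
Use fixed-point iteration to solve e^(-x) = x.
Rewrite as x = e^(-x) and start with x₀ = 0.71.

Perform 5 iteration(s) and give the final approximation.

Equation: e^(-x) = x
Fixed-point form: x = e^(-x)
x₀ = 0.71

x_1 = g(0.710000) = 0.491644
x_2 = g(0.491644) = 0.611620
x_3 = g(0.611620) = 0.542471
x_4 = g(0.542471) = 0.581310
x_5 = g(0.581310) = 0.559165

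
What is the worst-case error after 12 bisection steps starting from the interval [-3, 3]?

Bisection error bound: |error| ≤ (b-a)/2^n
|error| ≤ (3 - (-3))/2^12 = 6/2^12
|error| ≤ 0.0014648438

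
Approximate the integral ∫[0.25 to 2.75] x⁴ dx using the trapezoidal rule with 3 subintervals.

f(x) = x⁴
a = 0.25, b = 2.75, n = 3
h = (b - a)/n = 0.833333

Trapezoidal rule: (h/2)[f(x₀) + 2f(x₁) + 2f(x₂) + ... + f(xₙ)]

x_0 = 0.2500, f(x_0) = 0.003906, coefficient = 1
x_1 = 1.0833, f(x_1) = 1.377363, coefficient = 2
x_2 = 1.9167, f(x_2) = 13.495419, coefficient = 2
x_3 = 2.7500, f(x_3) = 57.191406, coefficient = 1

I ≈ (0.833333/2) × 86.940876 = 36.225365
Exact value: 31.455078
Error: 4.770287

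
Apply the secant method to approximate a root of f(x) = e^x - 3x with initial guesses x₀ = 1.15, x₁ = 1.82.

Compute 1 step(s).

f(x) = e^x - 3x
x₀ = 1.15, x₁ = 1.82

Secant formula: x_{n+1} = x_n - f(x_n)(x_n - x_{n-1})/(f(x_n) - f(x_{n-1}))

Iteration 1:
  f(1.150000) = -0.291807
  f(1.820000) = 0.711858
  x_2 = 1.820000 - 0.711858×(1.820000 - 1.150000)/(0.711858 - (-0.291807))
       = 1.344797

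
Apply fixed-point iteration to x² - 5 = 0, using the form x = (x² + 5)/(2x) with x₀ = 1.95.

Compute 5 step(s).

Equation: x² - 5 = 0
Fixed-point form: x = (x² + 5)/(2x)
x₀ = 1.95

x_1 = g(1.950000) = 2.257051
x_2 = g(2.257051) = 2.236166
x_3 = g(2.236166) = 2.236068
x_4 = g(2.236068) = 2.236068
x_5 = g(2.236068) = 2.236068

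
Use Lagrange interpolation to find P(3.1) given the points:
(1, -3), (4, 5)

Lagrange interpolation formula:
P(x) = Σ yᵢ × Lᵢ(x)
where Lᵢ(x) = Π_{j≠i} (x - xⱼ)/(xᵢ - xⱼ)

L_0(3.1) = (3.1 - 4)/(1 - 4) = 0.300000
L_1(3.1) = (3.1 - 1)/(4 - 1) = 0.700000

P(3.1) = (-3)×L_0(3.1) + 5×L_1(3.1)
P(3.1) = 2.600000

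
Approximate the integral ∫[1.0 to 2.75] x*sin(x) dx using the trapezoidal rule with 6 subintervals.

f(x) = x*sin(x)
a = 1.0, b = 2.75, n = 6
h = (b - a)/n = 0.291667

Trapezoidal rule: (h/2)[f(x₀) + 2f(x₁) + 2f(x₂) + ... + f(xₙ)]

x_0 = 1.0000, f(x_0) = 0.841471, coefficient = 1
x_1 = 1.2917, f(x_1) = 1.241673, coefficient = 2
x_2 = 1.5833, f(x_2) = 1.583209, coefficient = 2
x_3 = 1.8750, f(x_3) = 1.788911, coefficient = 2
x_4 = 2.1667, f(x_4) = 1.793264, coefficient = 2
x_5 = 2.4583, f(x_5) = 1.552005, coefficient = 2
x_6 = 2.7500, f(x_6) = 1.049568, coefficient = 1

I ≈ (0.291667/2) × 17.809163 = 2.597170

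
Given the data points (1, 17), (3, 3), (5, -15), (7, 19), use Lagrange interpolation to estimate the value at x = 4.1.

Lagrange interpolation formula:
P(x) = Σ yᵢ × Lᵢ(x)
where Lᵢ(x) = Π_{j≠i} (x - xⱼ)/(xᵢ - xⱼ)

L_0(4.1) = (4.1 - 3)/(1 - 3) × (4.1 - 5)/(1 - 5) × (4.1 - 7)/(1 - 7) = -0.059813
L_1(4.1) = (4.1 - 1)/(3 - 1) × (4.1 - 5)/(3 - 5) × (4.1 - 7)/(3 - 7) = 0.505688
L_2(4.1) = (4.1 - 1)/(5 - 1) × (4.1 - 3)/(5 - 3) × (4.1 - 7)/(5 - 7) = 0.618062
L_3(4.1) = (4.1 - 1)/(7 - 1) × (4.1 - 3)/(7 - 3) × (4.1 - 5)/(7 - 5) = -0.063938

P(4.1) = 17×L_0(4.1) + 3×L_1(4.1) + (-15)×L_2(4.1) + 19×L_3(4.1)
P(4.1) = -9.985500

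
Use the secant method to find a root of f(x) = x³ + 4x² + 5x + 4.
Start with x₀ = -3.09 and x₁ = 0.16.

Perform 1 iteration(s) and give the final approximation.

f(x) = x³ + 4x² + 5x + 4
x₀ = -3.09, x₁ = 0.16

Secant formula: x_{n+1} = x_n - f(x_n)(x_n - x_{n-1})/(f(x_n) - f(x_{n-1}))

Iteration 1:
  f(-3.090000) = -2.761229
  f(0.160000) = 4.906496
  x_2 = 0.160000 - 4.906496×(0.160000 - (-3.090000))/(4.906496 - (-2.761229))
       = -1.919641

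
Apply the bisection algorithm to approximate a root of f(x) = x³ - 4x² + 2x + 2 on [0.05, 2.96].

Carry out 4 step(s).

f(x) = x³ - 4x² + 2x + 2
Initial interval: [0.05, 2.96]

Iteration 1:
  c_1 = (0.050000 + 2.960000)/2 = 1.505000
  f(c_1) = f(1.505000) = -0.641237
  f(a) × f(c) < 0, new interval: [0.050000, 1.505000]
Iteration 2:
  c_2 = (0.050000 + 1.505000)/2 = 0.777500
  f(c_2) = f(0.777500) = 1.606979
  f(a) × f(c) ≥ 0, new interval: [0.777500, 1.505000]
Iteration 3:
  c_3 = (0.777500 + 1.505000)/2 = 1.141250
  f(c_3) = f(1.141250) = 0.559117
  f(a) × f(c) ≥ 0, new interval: [1.141250, 1.505000]
Iteration 4:
  c_4 = (1.141250 + 1.505000)/2 = 1.323125
  f(c_4) = f(1.323125) = -0.040047
  f(a) × f(c) < 0, new interval: [1.141250, 1.323125]

After 4 iteration(s), the approximation is c_4 = 1.323125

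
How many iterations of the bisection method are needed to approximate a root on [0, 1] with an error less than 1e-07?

We need (b-a)/2^n ≤ 1e-07
(1 - 0)/2^n ≤ 1e-07
1/2^n ≤ 1e-07
2^n ≥ 10000000
n ≥ log₂(10000000) = 23.25
n ≥ 24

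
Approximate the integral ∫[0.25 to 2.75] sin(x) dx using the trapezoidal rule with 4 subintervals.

f(x) = sin(x)
a = 0.25, b = 2.75, n = 4
h = (b - a)/n = 0.625000

Trapezoidal rule: (h/2)[f(x₀) + 2f(x₁) + 2f(x₂) + ... + f(xₙ)]

x_0 = 0.2500, f(x_0) = 0.247404, coefficient = 1
x_1 = 0.8750, f(x_1) = 0.767544, coefficient = 2
x_2 = 1.5000, f(x_2) = 0.997495, coefficient = 2
x_3 = 2.1250, f(x_3) = 0.850320, coefficient = 2
x_4 = 2.7500, f(x_4) = 0.381661, coefficient = 1

I ≈ (0.625000/2) × 5.859782 = 1.831182
Exact value: 1.893215
Error: 0.062033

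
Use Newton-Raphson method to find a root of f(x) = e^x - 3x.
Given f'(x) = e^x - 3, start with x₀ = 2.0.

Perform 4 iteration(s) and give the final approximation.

f(x) = e^x - 3x
f'(x) = e^x - 3
x₀ = 2.0

Newton-Raphson formula: x_{n+1} = x_n - f(x_n)/f'(x_n)

Iteration 1:
  f(2.000000) = 1.389056
  f'(2.000000) = 4.389056
  x_1 = 2.000000 - 1.389056/4.389056 = 1.683518
Iteration 2:
  f(1.683518) = 0.333912
  f'(1.683518) = 2.384467
  x_2 = 1.683518 - 0.333912/2.384467 = 1.543482
Iteration 3:
  f(1.543482) = 0.050415
  f'(1.543482) = 1.680861
  x_3 = 1.543482 - 0.050415/1.680861 = 1.513489
Iteration 4:
  f(1.513489) = 0.002085
  f'(1.513489) = 1.542550
  x_4 = 1.513489 - 0.002085/1.542550 = 1.512137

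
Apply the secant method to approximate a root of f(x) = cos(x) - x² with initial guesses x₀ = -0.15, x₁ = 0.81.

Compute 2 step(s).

f(x) = cos(x) - x²
x₀ = -0.15, x₁ = 0.81

Secant formula: x_{n+1} = x_n - f(x_n)(x_n - x_{n-1})/(f(x_n) - f(x_{n-1}))

Iteration 1:
  f(-0.150000) = 0.966271
  f(0.810000) = 0.033398
  x_2 = 0.810000 - 0.033398×(0.810000 - (-0.150000))/(0.033398 - 0.966271)
       = 0.844370
Iteration 2:
  f(0.810000) = 0.033398
  f(0.844370) = -0.048757
  x_3 = 0.844370 - (-0.048757)×(0.844370 - 0.810000)/(-0.048757 - 0.033398)
       = 0.823972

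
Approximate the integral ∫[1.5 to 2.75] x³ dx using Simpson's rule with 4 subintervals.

f(x) = x³
a = 1.5, b = 2.75, n = 4
h = (b - a)/n = 0.312500

Simpson's rule: (h/3)[f(x₀) + 4f(x₁) + 2f(x₂) + ... + f(xₙ)]

x_0 = 1.5000, f(x_0) = 3.375000, coefficient = 1
x_1 = 1.8125, f(x_1) = 5.954346, coefficient = 4
x_2 = 2.1250, f(x_2) = 9.595703, coefficient = 2
x_3 = 2.4375, f(x_3) = 14.482178, coefficient = 4
x_4 = 2.7500, f(x_4) = 20.796875, coefficient = 1

I ≈ (0.312500/3) × 125.109375 = 13.032227
Exact value: 13.032227
Error: 0.000000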